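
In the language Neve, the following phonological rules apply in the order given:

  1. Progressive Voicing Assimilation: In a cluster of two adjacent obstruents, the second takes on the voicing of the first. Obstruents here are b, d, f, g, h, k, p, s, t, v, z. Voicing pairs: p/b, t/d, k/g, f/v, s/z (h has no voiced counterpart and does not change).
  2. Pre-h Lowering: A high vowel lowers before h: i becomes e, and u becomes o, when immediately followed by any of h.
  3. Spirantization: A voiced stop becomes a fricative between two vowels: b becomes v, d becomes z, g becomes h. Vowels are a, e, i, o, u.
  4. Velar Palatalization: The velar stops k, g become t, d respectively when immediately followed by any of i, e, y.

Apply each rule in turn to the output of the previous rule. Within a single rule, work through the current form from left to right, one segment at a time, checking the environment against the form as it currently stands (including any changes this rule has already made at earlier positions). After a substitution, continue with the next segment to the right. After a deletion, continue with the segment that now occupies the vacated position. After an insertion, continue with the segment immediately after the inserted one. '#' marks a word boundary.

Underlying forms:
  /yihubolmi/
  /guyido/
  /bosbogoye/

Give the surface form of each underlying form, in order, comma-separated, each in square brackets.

/yihubolmi/:
  1 Progressive Voicing Assimilation: no change — [yihubolmi]
  2 Pre-h Lowering: [yihubolmi] → [yehubolmi]
  3 Spirantization: [yehubolmi] → [yehuvolmi]
  4 Velar Palatalization: no change — [yehuvolmi]
/guyido/:
  1 Progressive Voicing Assimilation: no change — [guyido]
  2 Pre-h Lowering: no change — [guyido]
  3 Spirantization: [guyido] → [guyizo]
  4 Velar Palatalization: no change — [guyizo]
/bosbogoye/:
  1 Progressive Voicing Assimilation: [bosbogoye] → [bospogoye]
  2 Pre-h Lowering: no change — [bospogoye]
  3 Spirantization: [bospogoye] → [bospohoye]
  4 Velar Palatalization: no change — [bospohoye]

[yehuvolmi], [guyizo], [bospohoye]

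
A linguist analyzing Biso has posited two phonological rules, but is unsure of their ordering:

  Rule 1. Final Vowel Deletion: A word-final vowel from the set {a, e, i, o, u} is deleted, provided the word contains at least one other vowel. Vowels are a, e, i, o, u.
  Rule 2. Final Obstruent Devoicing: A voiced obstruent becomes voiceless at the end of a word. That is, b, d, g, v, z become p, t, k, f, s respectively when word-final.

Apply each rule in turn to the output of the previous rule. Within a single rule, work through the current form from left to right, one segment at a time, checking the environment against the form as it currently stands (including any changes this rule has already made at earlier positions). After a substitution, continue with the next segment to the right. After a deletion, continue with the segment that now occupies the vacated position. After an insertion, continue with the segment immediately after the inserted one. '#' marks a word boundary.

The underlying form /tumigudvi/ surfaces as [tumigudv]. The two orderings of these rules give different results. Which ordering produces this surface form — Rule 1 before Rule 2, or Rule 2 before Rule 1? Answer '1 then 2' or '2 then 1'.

2 then 1

Order 1 then 2:
  1 Final Vowel Deletion: [tumigudvi] → [tumigudv]
  2 Final Obstruent Devoicing: [tumigudv] → [tumigudf]
  result: [tumigudf]
Order 2 then 1:
  2 Final Obstruent Devoicing: no change — [tumigudvi]
  1 Final Vowel Deletion: [tumigudvi] → [tumigudv]
  result: [tumigudv]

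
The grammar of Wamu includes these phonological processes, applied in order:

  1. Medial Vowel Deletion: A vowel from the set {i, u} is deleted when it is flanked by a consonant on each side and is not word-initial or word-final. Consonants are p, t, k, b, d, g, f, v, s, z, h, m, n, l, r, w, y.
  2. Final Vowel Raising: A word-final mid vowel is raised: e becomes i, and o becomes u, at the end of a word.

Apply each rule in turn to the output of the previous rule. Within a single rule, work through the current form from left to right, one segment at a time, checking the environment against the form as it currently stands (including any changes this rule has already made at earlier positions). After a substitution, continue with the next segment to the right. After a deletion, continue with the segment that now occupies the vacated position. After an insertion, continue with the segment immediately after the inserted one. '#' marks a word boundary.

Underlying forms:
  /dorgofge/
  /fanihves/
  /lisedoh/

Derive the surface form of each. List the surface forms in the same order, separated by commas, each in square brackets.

[dorgofgi], [fanhves], [lsedoh]

/dorgofge/:
  1 Medial Vowel Deletion: no change — [dorgofge]
  2 Final Vowel Raising: [dorgofge] → [dorgofgi]
/fanihves/:
  1 Medial Vowel Deletion: [fanihves] → [fanhves]
  2 Final Vowel Raising: no change — [fanhves]
/lisedoh/:
  1 Medial Vowel Deletion: [lisedoh] → [lsedoh]
  2 Final Vowel Raising: no change — [lsedoh]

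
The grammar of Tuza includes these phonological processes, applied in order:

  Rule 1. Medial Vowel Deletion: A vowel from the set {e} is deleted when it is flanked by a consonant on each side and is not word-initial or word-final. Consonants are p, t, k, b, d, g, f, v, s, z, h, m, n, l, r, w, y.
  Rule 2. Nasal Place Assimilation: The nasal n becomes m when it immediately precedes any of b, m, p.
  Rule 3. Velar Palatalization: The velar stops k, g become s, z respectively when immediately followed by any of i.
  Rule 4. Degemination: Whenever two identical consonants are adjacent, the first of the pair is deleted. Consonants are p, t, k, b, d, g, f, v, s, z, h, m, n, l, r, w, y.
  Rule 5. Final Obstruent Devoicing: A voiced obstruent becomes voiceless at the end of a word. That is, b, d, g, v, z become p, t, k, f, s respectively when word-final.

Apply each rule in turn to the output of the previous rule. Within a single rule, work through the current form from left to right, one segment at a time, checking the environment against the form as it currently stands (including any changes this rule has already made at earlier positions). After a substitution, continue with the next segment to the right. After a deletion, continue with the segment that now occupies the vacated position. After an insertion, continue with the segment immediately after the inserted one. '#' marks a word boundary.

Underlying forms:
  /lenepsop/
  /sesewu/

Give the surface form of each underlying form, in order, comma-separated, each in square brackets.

/lenepsop/:
  Rule 1 Medial Vowel Deletion: [lenepsop] → [lnpsop]
  Rule 2 Nasal Place Assimilation: [lnpsop] → [lmpsop]
  Rule 3 Velar Palatalization: no change — [lmpsop]
  Rule 4 Degemination: no change — [lmpsop]
  Rule 5 Final Obstruent Devoicing: no change — [lmpsop]
/sesewu/:
  Rule 1 Medial Vowel Deletion: [sesewu] → [sswu]
  Rule 2 Nasal Place Assimilation: no change — [sswu]
  Rule 3 Velar Palatalization: no change — [sswu]
  Rule 4 Degemination: [sswu] → [swu]
  Rule 5 Final Obstruent Devoicing: no change — [swu]

[lmpsop], [swu]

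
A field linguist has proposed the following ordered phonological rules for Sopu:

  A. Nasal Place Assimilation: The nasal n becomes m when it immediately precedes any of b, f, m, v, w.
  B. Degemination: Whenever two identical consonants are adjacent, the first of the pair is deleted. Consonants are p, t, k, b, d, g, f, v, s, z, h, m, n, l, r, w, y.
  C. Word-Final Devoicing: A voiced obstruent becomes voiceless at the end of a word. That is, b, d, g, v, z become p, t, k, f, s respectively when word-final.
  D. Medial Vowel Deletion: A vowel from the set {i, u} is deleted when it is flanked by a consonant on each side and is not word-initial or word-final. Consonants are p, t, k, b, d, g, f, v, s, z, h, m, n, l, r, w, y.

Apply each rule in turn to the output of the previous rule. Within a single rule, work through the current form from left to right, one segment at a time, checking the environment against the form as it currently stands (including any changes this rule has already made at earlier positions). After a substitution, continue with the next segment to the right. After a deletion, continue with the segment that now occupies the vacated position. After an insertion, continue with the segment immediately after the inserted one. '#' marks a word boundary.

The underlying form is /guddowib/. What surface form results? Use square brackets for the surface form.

A Nasal Place Assimilation: no change — [guddowib]
B Degemination: [guddowib] → [gudowib]
C Word-Final Devoicing: [gudowib] → [gudowip]
D Medial Vowel Deletion: [gudowip] → [gdowp]

[gdowp]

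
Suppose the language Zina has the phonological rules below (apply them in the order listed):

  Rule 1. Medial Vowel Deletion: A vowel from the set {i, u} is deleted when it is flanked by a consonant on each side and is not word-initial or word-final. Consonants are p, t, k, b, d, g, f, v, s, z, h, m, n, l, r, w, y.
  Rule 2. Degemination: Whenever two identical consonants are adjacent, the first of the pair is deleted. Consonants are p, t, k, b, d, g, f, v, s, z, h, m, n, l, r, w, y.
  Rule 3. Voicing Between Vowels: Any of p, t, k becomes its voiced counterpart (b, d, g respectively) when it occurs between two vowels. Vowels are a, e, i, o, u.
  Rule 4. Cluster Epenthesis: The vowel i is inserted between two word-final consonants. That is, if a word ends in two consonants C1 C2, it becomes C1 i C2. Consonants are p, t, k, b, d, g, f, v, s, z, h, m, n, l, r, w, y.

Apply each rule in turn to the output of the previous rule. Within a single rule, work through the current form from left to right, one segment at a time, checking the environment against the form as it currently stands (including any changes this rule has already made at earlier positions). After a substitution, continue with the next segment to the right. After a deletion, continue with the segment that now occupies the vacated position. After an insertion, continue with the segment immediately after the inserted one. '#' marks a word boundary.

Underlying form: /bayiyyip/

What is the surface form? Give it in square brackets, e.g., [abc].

Rule 1 Medial Vowel Deletion: [bayiyyip] → [bayyyp]
Rule 2 Degemination: [bayyyp] → [bayp]
Rule 3 Voicing Between Vowels: no change — [bayp]
Rule 4 Cluster Epenthesis: [bayp] → [bayip]

[bayip]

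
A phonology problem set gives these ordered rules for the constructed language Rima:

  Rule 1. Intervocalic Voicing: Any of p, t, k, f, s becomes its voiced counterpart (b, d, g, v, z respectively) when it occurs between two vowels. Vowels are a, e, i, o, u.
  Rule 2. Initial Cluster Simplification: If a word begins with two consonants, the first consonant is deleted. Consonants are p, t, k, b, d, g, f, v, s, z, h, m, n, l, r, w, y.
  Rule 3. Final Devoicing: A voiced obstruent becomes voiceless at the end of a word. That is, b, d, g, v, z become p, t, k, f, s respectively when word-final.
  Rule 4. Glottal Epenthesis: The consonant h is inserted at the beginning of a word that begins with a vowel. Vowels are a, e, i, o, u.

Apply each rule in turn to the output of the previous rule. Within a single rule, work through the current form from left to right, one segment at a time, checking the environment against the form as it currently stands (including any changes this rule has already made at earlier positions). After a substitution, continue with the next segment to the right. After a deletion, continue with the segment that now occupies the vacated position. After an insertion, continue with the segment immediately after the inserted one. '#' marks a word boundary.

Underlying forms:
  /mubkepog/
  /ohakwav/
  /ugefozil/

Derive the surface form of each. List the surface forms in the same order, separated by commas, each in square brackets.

/mubkepog/:
  Rule 1 Intervocalic Voicing: [mubkepog] → [mubkebog]
  Rule 2 Initial Cluster Simplification: no change — [mubkebog]
  Rule 3 Final Devoicing: [mubkebog] → [mubkebok]
  Rule 4 Glottal Epenthesis: no change — [mubkebok]
/ohakwav/:
  Rule 1 Intervocalic Voicing: no change — [ohakwav]
  Rule 2 Initial Cluster Simplification: no change — [ohakwav]
  Rule 3 Final Devoicing: [ohakwav] → [ohakwaf]
  Rule 4 Glottal Epenthesis: [ohakwaf] → [hohakwaf]
/ugefozil/:
  Rule 1 Intervocalic Voicing: [ugefozil] → [ugevozil]
  Rule 2 Initial Cluster Simplification: no change — [ugevozil]
  Rule 3 Final Devoicing: no change — [ugevozil]
  Rule 4 Glottal Epenthesis: [ugevozil] → [hugevozil]

[mubkebok], [hohakwaf], [hugevozil]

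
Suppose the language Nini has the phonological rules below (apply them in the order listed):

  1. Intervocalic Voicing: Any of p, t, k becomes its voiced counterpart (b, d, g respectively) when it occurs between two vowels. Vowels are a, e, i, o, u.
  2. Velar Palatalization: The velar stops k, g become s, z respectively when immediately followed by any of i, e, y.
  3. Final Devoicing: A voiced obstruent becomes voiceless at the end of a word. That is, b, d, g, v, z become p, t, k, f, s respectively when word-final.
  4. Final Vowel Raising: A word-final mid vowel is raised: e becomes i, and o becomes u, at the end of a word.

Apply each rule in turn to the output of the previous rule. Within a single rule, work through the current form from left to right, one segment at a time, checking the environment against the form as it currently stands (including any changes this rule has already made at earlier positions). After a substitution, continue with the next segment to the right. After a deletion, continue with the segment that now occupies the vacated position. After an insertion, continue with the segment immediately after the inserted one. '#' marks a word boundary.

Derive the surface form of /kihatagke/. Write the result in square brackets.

1 Intervocalic Voicing: [kihatagke] → [kihadagke]
2 Velar Palatalization: [kihadagke] → [sihadagse]
3 Final Devoicing: no change — [sihadagse]
4 Final Vowel Raising: [sihadagse] → [sihadagsi]

[sihadagsi]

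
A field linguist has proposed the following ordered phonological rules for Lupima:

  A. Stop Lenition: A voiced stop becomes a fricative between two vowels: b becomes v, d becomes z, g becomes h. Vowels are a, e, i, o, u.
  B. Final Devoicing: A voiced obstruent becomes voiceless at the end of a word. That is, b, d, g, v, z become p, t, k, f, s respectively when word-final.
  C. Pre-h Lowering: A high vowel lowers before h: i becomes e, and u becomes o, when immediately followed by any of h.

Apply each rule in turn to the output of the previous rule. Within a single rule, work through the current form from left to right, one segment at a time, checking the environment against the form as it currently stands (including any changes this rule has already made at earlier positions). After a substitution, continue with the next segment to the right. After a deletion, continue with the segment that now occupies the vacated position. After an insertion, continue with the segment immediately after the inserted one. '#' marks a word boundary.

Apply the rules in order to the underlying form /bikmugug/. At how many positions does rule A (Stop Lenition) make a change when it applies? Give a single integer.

1

A Stop Lenition: [bikmugug] → [bikmuhug]
B Final Devoicing: [bikmuhug] → [bikmuhuk]
C Pre-h Lowering: [bikmuhuk] → [bikmohuk]
Rule A changed 1 position(s).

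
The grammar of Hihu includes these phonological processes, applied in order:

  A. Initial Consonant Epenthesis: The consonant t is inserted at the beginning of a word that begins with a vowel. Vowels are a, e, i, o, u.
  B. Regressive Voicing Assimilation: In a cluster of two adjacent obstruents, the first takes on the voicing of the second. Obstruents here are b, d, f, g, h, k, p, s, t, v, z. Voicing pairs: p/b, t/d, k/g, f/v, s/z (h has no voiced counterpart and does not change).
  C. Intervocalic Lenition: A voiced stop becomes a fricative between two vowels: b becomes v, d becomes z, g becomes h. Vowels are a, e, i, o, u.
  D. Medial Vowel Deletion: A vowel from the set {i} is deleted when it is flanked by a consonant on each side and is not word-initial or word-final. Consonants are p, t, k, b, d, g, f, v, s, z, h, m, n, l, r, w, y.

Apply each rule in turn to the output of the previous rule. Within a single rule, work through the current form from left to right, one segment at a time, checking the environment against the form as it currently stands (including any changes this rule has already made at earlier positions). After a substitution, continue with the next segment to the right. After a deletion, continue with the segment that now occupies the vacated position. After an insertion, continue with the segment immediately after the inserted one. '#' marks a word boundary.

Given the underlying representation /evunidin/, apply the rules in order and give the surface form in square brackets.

A Initial Consonant Epenthesis: [evunidin] → [tevunidin]
B Regressive Voicing Assimilation: no change — [tevunidin]
C Intervocalic Lenition: [tevunidin] → [tevunizin]
D Medial Vowel Deletion: [tevunizin] → [tevunzn]

[tevunzn]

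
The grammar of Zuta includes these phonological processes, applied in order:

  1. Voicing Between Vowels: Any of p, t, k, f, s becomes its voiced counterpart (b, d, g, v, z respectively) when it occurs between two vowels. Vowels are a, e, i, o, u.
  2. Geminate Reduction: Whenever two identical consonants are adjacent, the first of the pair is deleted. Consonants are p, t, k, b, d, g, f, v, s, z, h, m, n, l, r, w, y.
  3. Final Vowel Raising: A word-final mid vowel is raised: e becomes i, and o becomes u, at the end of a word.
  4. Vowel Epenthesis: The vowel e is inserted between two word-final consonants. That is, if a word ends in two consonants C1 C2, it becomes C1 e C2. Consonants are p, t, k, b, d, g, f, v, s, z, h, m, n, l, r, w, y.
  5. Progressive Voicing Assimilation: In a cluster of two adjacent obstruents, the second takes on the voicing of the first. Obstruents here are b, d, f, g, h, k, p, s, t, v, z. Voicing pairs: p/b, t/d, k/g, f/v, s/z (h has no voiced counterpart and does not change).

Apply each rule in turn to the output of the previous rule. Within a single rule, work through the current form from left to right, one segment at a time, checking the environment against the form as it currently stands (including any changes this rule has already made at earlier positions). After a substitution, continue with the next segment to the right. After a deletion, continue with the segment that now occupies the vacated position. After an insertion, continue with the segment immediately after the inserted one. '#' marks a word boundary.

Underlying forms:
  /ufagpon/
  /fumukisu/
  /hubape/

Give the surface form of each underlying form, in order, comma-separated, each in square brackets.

[uvagbon], [fumugizu], [hubabi]

/ufagpon/:
  1 Voicing Between Vowels: [ufagpon] → [uvagpon]
  2 Geminate Reduction: no change — [uvagpon]
  3 Final Vowel Raising: no change — [uvagpon]
  4 Vowel Epenthesis: no change — [uvagpon]
  5 Progressive Voicing Assimilation: [uvagpon] → [uvagbon]
/fumukisu/:
  1 Voicing Between Vowels: [fumukisu] → [fumugizu]
  2 Geminate Reduction: no change — [fumugizu]
  3 Final Vowel Raising: no change — [fumugizu]
  4 Vowel Epenthesis: no change — [fumugizu]
  5 Progressive Voicing Assimilation: no change — [fumugizu]
/hubape/:
  1 Voicing Between Vowels: [hubape] → [hubabe]
  2 Geminate Reduction: no change — [hubabe]
  3 Final Vowel Raising: [hubabe] → [hubabi]
  4 Vowel Epenthesis: no change — [hubabi]
  5 Progressive Voicing Assimilation: no change — [hubabi]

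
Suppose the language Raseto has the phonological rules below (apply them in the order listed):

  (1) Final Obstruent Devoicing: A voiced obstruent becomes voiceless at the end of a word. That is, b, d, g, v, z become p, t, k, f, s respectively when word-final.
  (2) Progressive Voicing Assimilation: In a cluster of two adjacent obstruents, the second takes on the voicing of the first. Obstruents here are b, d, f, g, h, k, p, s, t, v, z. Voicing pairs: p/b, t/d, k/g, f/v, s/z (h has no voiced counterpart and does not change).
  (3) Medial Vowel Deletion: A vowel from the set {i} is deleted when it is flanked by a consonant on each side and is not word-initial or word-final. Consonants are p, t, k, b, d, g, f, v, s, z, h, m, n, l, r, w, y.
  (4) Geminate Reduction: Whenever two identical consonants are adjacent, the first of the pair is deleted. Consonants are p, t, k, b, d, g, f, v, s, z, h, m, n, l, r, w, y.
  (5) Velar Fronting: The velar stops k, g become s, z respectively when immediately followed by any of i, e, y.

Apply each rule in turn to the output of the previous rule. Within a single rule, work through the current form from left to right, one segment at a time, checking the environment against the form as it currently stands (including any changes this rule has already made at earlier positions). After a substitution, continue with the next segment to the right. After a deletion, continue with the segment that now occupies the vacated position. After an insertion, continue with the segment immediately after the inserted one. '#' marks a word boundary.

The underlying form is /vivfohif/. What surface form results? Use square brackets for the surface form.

(1) Final Obstruent Devoicing: no change — [vivfohif]
(2) Progressive Voicing Assimilation: [vivfohif] → [vivvohif]
(3) Medial Vowel Deletion: [vivvohif] → [vvvohf]
(4) Geminate Reduction: [vvvohf] → [vohf]
(5) Velar Fronting: no change — [vohf]

[vohf]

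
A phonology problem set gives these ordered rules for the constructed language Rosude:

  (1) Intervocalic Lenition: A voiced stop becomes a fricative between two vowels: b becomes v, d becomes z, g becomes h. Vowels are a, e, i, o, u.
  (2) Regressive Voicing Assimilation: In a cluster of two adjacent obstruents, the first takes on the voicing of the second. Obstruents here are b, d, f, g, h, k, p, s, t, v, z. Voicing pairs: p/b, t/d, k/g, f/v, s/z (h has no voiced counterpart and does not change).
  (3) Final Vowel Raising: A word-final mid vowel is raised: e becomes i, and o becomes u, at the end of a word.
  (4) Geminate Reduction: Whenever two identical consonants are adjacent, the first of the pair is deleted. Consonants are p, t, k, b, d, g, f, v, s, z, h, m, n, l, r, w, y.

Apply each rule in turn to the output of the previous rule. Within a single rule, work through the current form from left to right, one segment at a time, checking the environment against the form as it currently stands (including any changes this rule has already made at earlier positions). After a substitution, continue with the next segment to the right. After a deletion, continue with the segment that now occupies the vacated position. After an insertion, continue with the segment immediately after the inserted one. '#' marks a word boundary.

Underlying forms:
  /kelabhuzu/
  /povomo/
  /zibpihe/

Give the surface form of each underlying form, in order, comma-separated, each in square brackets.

[kelaphuzu], [povomu], [zipihi]

/kelabhuzu/:
  (1) Intervocalic Lenition: no change — [kelabhuzu]
  (2) Regressive Voicing Assimilation: [kelabhuzu] → [kelaphuzu]
  (3) Final Vowel Raising: no change — [kelaphuzu]
  (4) Geminate Reduction: no change — [kelaphuzu]
/povomo/:
  (1) Intervocalic Lenition: no change — [povomo]
  (2) Regressive Voicing Assimilation: no change — [povomo]
  (3) Final Vowel Raising: [povomo] → [povomu]
  (4) Geminate Reduction: no change — [povomu]
/zibpihe/:
  (1) Intervocalic Lenition: no change — [zibpihe]
  (2) Regressive Voicing Assimilation: [zibpihe] → [zippihe]
  (3) Final Vowel Raising: [zippihe] → [zippihi]
  (4) Geminate Reduction: [zippihi] → [zipihi]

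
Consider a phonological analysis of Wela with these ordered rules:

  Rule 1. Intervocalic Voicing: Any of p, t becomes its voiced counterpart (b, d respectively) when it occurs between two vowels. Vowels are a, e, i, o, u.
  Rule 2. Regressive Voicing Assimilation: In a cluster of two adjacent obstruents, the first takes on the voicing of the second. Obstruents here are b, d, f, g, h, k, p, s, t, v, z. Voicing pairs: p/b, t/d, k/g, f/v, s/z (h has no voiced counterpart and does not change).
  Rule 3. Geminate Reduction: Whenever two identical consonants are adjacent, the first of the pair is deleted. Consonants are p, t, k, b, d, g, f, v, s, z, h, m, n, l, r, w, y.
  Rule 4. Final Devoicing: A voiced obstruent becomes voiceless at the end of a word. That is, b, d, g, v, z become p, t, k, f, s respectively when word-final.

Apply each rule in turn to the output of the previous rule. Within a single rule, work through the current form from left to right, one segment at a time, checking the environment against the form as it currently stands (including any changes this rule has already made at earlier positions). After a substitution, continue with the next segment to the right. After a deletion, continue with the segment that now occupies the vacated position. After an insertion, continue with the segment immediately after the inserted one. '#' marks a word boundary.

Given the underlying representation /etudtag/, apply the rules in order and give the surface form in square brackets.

[edutak]

Rule 1 Intervocalic Voicing: [etudtag] → [edudtag]
Rule 2 Regressive Voicing Assimilation: [edudtag] → [eduttag]
Rule 3 Geminate Reduction: [eduttag] → [edutag]
Rule 4 Final Devoicing: [edutag] → [edutak]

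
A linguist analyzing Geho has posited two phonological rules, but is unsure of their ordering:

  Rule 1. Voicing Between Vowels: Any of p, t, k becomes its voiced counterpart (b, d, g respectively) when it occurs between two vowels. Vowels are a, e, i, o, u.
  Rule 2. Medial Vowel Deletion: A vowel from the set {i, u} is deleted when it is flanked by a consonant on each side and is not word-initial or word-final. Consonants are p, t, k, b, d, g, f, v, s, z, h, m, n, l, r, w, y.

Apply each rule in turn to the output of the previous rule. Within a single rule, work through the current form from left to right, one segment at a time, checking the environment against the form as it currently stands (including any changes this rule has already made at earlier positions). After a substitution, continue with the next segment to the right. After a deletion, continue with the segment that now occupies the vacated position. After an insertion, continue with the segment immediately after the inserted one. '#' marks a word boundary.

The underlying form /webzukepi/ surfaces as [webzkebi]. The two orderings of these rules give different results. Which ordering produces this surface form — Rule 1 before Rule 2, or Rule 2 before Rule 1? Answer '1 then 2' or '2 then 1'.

2 then 1

Order 1 then 2:
  1 Voicing Between Vowels: [webzukepi] → [webzugebi]
  2 Medial Vowel Deletion: [webzugebi] → [webzgebi]
  result: [webzgebi]
Order 2 then 1:
  2 Medial Vowel Deletion: [webzukepi] → [webzkepi]
  1 Voicing Between Vowels: [webzkepi] → [webzkebi]
  result: [webzkebi]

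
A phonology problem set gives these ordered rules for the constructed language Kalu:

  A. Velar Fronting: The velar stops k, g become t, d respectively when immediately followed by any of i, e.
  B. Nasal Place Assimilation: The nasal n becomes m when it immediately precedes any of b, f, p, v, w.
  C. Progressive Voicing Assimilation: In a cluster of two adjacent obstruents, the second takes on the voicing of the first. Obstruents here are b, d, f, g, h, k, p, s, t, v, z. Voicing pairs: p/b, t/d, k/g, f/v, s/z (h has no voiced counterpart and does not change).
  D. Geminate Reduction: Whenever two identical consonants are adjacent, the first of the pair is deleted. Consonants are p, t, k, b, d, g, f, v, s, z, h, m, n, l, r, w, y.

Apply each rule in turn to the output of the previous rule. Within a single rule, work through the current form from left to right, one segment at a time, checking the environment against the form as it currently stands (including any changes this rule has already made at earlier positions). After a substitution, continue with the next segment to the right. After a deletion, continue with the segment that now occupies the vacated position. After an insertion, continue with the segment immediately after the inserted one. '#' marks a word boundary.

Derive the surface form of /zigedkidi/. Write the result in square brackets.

[zidedidi]

A Velar Fronting: [zigedkidi] → [zidedtidi]
B Nasal Place Assimilation: no change — [zidedtidi]
C Progressive Voicing Assimilation: [zidedtidi] → [zideddidi]
D Geminate Reduction: [zideddidi] → [zidedidi]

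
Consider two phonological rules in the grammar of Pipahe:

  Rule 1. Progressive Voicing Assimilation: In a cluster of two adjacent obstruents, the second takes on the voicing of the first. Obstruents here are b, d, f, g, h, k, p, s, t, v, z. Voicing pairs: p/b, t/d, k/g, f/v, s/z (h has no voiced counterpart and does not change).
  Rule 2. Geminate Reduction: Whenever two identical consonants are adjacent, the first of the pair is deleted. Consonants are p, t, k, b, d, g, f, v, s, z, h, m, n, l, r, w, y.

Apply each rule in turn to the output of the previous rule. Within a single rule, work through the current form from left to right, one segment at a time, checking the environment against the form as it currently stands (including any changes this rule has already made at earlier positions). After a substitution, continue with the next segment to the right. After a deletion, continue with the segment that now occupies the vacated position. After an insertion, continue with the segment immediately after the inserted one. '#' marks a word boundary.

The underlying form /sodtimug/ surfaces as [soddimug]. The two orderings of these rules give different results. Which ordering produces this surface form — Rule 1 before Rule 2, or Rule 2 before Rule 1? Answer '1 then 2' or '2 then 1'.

Order 1 then 2:
  1 Progressive Voicing Assimilation: [sodtimug] → [soddimug]
  2 Geminate Reduction: [soddimug] → [sodimug]
  result: [sodimug]
Order 2 then 1:
  2 Geminate Reduction: no change — [sodtimug]
  1 Progressive Voicing Assimilation: [sodtimug] → [soddimug]
  result: [soddimug]

2 then 1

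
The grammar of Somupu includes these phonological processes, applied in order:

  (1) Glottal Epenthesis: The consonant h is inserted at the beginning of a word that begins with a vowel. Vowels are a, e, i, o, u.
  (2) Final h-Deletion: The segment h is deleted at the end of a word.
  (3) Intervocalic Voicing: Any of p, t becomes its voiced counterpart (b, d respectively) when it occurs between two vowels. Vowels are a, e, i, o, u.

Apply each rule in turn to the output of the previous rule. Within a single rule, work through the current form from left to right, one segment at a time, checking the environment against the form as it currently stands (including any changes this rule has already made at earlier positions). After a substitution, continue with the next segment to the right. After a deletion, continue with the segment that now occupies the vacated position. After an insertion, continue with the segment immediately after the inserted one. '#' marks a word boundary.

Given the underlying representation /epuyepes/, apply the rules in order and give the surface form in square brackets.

[hebuyebes]

(1) Glottal Epenthesis: [epuyepes] → [hepuyepes]
(2) Final h-Deletion: no change — [hepuyepes]
(3) Intervocalic Voicing: [hepuyepes] → [hebuyebes]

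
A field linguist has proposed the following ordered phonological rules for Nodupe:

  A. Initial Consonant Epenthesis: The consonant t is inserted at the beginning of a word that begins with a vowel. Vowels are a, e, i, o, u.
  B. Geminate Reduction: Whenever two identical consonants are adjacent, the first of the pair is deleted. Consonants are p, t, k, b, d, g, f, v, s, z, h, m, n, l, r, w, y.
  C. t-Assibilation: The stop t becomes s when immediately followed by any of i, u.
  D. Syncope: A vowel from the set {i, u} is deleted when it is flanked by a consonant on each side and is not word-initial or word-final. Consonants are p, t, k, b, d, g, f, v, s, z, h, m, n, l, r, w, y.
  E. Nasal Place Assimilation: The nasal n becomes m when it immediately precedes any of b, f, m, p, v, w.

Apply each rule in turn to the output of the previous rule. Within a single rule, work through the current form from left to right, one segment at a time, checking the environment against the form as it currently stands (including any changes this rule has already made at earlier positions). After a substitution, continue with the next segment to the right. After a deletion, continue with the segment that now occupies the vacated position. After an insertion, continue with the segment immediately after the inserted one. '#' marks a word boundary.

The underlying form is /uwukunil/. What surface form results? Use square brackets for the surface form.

[swknl]

A Initial Consonant Epenthesis: [uwukunil] → [tuwukunil]
B Geminate Reduction: no change — [tuwukunil]
C t-Assibilation: [tuwukunil] → [suwukunil]
D Syncope: [suwukunil] → [swknl]
E Nasal Place Assimilation: no change — [swknl]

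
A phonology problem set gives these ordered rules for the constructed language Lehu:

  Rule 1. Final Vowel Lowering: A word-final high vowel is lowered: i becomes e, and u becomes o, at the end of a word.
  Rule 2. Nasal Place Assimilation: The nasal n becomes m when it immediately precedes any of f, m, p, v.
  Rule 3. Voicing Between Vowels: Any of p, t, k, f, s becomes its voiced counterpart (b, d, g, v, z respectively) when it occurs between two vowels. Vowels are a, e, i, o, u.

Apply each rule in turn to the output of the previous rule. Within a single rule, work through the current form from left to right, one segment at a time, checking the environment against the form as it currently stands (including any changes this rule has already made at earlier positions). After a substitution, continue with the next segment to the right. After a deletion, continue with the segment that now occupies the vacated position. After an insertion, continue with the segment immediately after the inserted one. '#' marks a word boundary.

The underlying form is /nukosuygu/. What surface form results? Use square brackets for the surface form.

[nugozuygo]

Rule 1 Final Vowel Lowering: [nukosuygu] → [nukosuygo]
Rule 2 Nasal Place Assimilation: no change — [nukosuygo]
Rule 3 Voicing Between Vowels: [nukosuygo] → [nugozuygo]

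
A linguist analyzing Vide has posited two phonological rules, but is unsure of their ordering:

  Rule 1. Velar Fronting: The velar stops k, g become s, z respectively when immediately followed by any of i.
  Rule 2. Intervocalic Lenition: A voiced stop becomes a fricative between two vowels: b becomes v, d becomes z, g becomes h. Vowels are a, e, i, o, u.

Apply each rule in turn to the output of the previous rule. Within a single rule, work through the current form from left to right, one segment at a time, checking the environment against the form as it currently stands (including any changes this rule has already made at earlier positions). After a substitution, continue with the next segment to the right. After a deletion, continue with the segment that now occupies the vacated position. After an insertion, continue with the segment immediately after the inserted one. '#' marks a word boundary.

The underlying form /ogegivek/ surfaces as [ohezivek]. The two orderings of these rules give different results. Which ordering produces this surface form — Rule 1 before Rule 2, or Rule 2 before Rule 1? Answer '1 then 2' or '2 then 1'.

1 then 2

Order 1 then 2:
  1 Velar Fronting: [ogegivek] → [ogezivek]
  2 Intervocalic Lenition: [ogezivek] → [ohezivek]
  result: [ohezivek]
Order 2 then 1:
  2 Intervocalic Lenition: [ogegivek] → [ohehivek]
  1 Velar Fronting: no change — [ohehivek]
  result: [ohehivek]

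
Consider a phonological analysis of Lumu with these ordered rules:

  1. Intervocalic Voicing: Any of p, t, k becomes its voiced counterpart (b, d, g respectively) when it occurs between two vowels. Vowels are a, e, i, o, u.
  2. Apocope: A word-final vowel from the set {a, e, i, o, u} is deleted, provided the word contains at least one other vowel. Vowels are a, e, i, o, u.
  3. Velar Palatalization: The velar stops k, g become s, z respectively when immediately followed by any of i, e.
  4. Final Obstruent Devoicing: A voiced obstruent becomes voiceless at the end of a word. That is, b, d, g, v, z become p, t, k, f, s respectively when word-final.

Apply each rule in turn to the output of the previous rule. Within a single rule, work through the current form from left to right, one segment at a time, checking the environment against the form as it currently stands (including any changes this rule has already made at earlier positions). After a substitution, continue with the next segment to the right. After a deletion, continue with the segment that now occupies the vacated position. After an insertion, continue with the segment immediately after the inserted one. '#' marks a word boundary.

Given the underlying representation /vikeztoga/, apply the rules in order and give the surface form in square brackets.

1 Intervocalic Voicing: [vikeztoga] → [vigeztoga]
2 Apocope: [vigeztoga] → [vigeztog]
3 Velar Palatalization: [vigeztog] → [vizeztog]
4 Final Obstruent Devoicing: [vizeztog] → [vizeztok]

[vizeztok]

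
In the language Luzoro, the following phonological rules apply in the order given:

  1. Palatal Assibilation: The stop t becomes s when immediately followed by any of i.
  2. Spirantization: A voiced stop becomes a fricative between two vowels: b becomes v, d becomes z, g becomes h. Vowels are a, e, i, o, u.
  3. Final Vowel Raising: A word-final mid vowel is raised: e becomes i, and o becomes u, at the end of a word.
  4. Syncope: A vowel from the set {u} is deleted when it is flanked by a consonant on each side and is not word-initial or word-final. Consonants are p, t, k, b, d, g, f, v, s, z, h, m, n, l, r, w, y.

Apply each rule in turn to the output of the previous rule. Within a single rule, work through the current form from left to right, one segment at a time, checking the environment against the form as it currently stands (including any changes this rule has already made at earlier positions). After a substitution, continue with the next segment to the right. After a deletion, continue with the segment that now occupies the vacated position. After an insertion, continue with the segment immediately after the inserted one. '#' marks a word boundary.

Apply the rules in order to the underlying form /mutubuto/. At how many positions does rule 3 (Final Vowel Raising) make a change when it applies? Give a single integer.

1 Palatal Assibilation: no change — [mutubuto]
2 Spirantization: [mutubuto] → [mutuvuto]
3 Final Vowel Raising: [mutuvuto] → [mutuvutu]
4 Syncope: [mutuvutu] → [mtvtu]
Rule 3 changed 1 position(s).

1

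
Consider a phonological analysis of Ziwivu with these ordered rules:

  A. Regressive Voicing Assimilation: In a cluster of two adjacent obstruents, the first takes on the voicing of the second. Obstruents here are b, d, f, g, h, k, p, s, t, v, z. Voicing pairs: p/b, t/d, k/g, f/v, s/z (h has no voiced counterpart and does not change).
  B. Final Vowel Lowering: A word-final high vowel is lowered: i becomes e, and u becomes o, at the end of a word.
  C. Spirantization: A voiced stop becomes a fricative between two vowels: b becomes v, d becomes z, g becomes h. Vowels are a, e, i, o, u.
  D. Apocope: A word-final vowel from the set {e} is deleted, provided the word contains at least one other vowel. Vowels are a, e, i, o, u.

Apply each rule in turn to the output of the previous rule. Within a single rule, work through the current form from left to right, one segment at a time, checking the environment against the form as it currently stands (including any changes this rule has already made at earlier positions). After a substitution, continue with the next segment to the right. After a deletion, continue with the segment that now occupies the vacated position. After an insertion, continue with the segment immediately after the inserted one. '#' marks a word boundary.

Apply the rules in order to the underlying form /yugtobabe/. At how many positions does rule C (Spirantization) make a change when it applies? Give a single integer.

2

A Regressive Voicing Assimilation: [yugtobabe] → [yuktobabe]
B Final Vowel Lowering: no change — [yuktobabe]
C Spirantization: [yuktobabe] → [yuktovave]
D Apocope: [yuktovave] → [yuktovav]
Rule C changed 2 position(s).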